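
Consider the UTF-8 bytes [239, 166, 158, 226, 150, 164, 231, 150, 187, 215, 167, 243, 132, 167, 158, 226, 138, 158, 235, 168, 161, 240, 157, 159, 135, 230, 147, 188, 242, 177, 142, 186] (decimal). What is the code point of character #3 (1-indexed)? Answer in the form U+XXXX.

U+75BB

Offset 0: leading byte 0xEF = 11101111 → 3-byte char #1 = EF A6 9E.
Offset 3: leading byte 0xE2 = 11100010 → 3-byte char #2 = E2 96 A4.
Offset 6: leading byte 0xE7 = 11100111 → 3-byte char #3 = E7 96 BB.
Leading byte 0xE7 = 11100111 matches 1110xxxx → 3-byte sequence.
Byte 1: 0xE7 = 11100111, payload 0111 (4 bits).
Byte 2: 0x96 = 10010110 (10xxxxxx ✓), payload 010110.
Byte 3: 0xBB = 10111011 (10xxxxxx ✓), payload 111011.
Concatenate: 0111010110111011 = 0x75BB (16 bits → U+75BB).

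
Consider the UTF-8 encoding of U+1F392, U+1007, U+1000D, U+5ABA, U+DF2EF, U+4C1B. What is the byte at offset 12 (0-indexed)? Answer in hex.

0xAA

U+1F392 → 4-byte form F0 9F 8E 92 at offsets 0–3.
U+1007 → 3-byte form E1 80 87 at offsets 4–6.
U+1000D → 4-byte form F0 90 80 8D at offsets 7–10.
U+5ABA → 3-byte form E5 AA BA at offsets 11–13.
Offset 12 falls in char 4's range; it's byte 2 of E5 AA BA = 0xAA.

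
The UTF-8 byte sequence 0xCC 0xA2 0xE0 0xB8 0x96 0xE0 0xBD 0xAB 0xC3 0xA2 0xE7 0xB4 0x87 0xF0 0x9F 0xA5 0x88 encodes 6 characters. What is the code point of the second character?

Offset 0: leading byte 0xCC = 11001100 → 2-byte char #1 = CC A2.
Offset 2: leading byte 0xE0 = 11100000 → 3-byte char #2 = E0 B8 96.
Leading byte 0xE0 = 11100000 matches 1110xxxx → 3-byte sequence.
Byte 1: 0xE0 = 11100000, payload 0000 (4 bits).
Byte 2: 0xB8 = 10111000 (10xxxxxx ✓), payload 111000.
Byte 3: 0x96 = 10010110 (10xxxxxx ✓), payload 010110.
Concatenate: 0000111000010110 = 0xE16 (16 bits → U+0E16).

U+0E16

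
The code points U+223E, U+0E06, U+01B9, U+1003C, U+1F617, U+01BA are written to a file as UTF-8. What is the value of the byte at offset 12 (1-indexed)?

0xBC

1-indexed offset 12 is 0-indexed offset 11.
U+223E → 3-byte form E2 88 BE at offsets 0–2.
U+0E06 → 3-byte form E0 B8 86 at offsets 3–5.
U+01B9 → 2-byte form C6 B9 at offsets 6–7.
U+1003C → 4-byte form F0 90 80 BC at offsets 8–11.
Offset 11 falls in char 4's range; it's byte 4 of F0 90 80 BC = 0xBC.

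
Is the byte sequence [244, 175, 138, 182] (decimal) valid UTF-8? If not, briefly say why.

Leading byte 0xF4 = 11110100 → 4-byte form.
Payload = 0x12F2B6, which exceeds U+10FFFF, the maximum Unicode code point. (Leading bytes F5–FF, or F4 followed by ≥ 0x90, are invalid.)

invalid (encodes a value above U+10FFFF)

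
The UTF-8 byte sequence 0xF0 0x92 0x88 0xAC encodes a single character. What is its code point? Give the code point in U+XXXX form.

U+1222C

Leading byte 0xF0 = 11110000 matches 11110xxx → 4-byte sequence.
Byte 1: 0xF0 = 11110000, payload 000 (3 bits).
Byte 2: 0x92 = 10010010 (10xxxxxx ✓), payload 010010.
Byte 3: 0x88 = 10001000 (10xxxxxx ✓), payload 001000.
Byte 4: 0xAC = 10101100 (10xxxxxx ✓), payload 101100.
Concatenate: 000010010001000101100 = 0x1222C (21 bits → U+1222C).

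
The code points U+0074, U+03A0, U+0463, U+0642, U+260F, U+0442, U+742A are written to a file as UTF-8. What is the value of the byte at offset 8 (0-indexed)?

U+0074 → 1-byte form 74 at offsets 0–0.
U+03A0 → 2-byte form CE A0 at offsets 1–2.
U+0463 → 2-byte form D1 A3 at offsets 3–4.
U+0642 → 2-byte form D9 82 at offsets 5–6.
U+260F → 3-byte form E2 98 8F at offsets 7–9.
Offset 8 falls in char 5's range; it's byte 2 of E2 98 8F = 0x98.

0x98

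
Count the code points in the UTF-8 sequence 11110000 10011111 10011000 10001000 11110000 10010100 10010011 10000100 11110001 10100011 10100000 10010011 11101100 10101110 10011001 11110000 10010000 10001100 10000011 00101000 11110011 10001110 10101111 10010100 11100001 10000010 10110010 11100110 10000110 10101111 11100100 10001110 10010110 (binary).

10

Byte at offset 0: 0xF0 = 11110000 → 4-byte char (#1). Advance 4.
Byte at offset 4: 0xF0 = 11110000 → 4-byte char (#2). Advance 4.
Byte at offset 8: 0xF1 = 11110001 → 4-byte char (#3). Advance 4.
Byte at offset 12: 0xEC = 11101100 → 3-byte char (#4). Advance 3.
Byte at offset 15: 0xF0 = 11110000 → 4-byte char (#5). Advance 4.
Byte at offset 19: 0x28 = 00101000 → 1-byte char (#6). Advance 1.
Byte at offset 20: 0xF3 = 11110011 → 4-byte char (#7). Advance 4.
Byte at offset 24: 0xE1 = 11100001 → 3-byte char (#8). Advance 3.
Byte at offset 27: 0xE6 = 11100110 → 3-byte char (#9). Advance 3.
Byte at offset 30: 0xE4 = 11100100 → 3-byte char (#10). Advance 3.
Reached end at offset 33 after 10 code points.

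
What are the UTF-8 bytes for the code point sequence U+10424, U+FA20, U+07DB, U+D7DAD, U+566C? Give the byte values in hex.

U+10424: 4-byte form → F0 90 90 A4.
U+FA20: 3-byte form → EF A8 A0.
U+07DB: 2-byte form → DF 9B.
U+D7DAD: 4-byte form → F3 97 B6 AD.
U+566C: 3-byte form → E5 99 AC.
Concatenated (16 bytes): F0 90 90 A4 EF A8 A0 DF 9B F3 97 B6 AD E5 99 AC.

F0 90 90 A4 EF A8 A0 DF 9B F3 97 B6 AD E5 99 AC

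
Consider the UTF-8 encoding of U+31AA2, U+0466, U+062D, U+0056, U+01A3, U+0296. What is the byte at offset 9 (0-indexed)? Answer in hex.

0xC6

U+31AA2 → 4-byte form F0 B1 AA A2 at offsets 0–3.
U+0466 → 2-byte form D1 A6 at offsets 4–5.
U+062D → 2-byte form D8 AD at offsets 6–7.
U+0056 → 1-byte form 56 at offsets 8–8.
U+01A3 → 2-byte form C6 A3 at offsets 9–10.
Offset 9 falls in char 5's range; it's byte 1 of C6 A3 = 0xC6.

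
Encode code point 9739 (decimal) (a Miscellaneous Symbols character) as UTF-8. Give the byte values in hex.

U+260B = 0x260B = 9739 decimal. In range U+0800–U+FFFF → 3-byte form: 1110xxxx 10xxxxxx 10xxxxxx.
Binary (16 bits): 0010011000001011.
Split 4+6+6: 0010 | 011000 | 001011.
Byte 1: 11100010 = 0xE2.
Byte 2: 10011000 = 0x98.
Byte 3: 10001011 = 0x8B.

E2 98 8B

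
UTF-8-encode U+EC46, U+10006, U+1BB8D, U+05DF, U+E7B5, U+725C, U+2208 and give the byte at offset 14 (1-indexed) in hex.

1-indexed offset 14 is 0-indexed offset 13.
U+EC46 → 3-byte form EE B1 86 at offsets 0–2.
U+10006 → 4-byte form F0 90 80 86 at offsets 3–6.
U+1BB8D → 4-byte form F0 9B AE 8D at offsets 7–10.
U+05DF → 2-byte form D7 9F at offsets 11–12.
U+E7B5 → 3-byte form EE 9E B5 at offsets 13–15.
Offset 13 falls in char 5's range; it's byte 1 of EE 9E B5 = 0xEE.

0xEE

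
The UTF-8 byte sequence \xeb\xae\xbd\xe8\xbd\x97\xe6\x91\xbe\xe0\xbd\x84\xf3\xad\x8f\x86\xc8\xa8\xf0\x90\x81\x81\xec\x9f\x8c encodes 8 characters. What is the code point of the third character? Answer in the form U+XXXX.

Offset 0: leading byte 0xEB = 11101011 → 3-byte char #1 = EB AE BD.
Offset 3: leading byte 0xE8 = 11101000 → 3-byte char #2 = E8 BD 97.
Offset 6: leading byte 0xE6 = 11100110 → 3-byte char #3 = E6 91 BE.
Leading byte 0xE6 = 11100110 matches 1110xxxx → 3-byte sequence.
Byte 1: 0xE6 = 11100110, payload 0110 (4 bits).
Byte 2: 0x91 = 10010001 (10xxxxxx ✓), payload 010001.
Byte 3: 0xBE = 10111110 (10xxxxxx ✓), payload 111110.
Concatenate: 0110010001111110 = 0x647E (16 bits → U+647E).

U+647E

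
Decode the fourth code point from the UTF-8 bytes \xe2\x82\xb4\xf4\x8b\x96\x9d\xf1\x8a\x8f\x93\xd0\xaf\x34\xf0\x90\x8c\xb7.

U+042F

Offset 0: leading byte 0xE2 = 11100010 → 3-byte char #1 = E2 82 B4.
Offset 3: leading byte 0xF4 = 11110100 → 4-byte char #2 = F4 8B 96 9D.
Offset 7: leading byte 0xF1 = 11110001 → 4-byte char #3 = F1 8A 8F 93.
Offset 11: leading byte 0xD0 = 11010000 → 2-byte char #4 = D0 AF.
Leading byte 0xD0 = 11010000 matches 110xxxxx → 2-byte sequence.
Byte 1: 0xD0 = 11010000, payload 10000 (5 bits).
Byte 2: 0xAF = 10101111 (10xxxxxx ✓), payload 101111.
Concatenate: 10000101111 = 0x42F (11 bits → U+042F).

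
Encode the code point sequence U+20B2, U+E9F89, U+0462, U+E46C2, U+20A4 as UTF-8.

U+20B2: 3-byte form → E2 82 B2.
U+E9F89: 4-byte form → F3 A9 BE 89.
U+0462: 2-byte form → D1 A2.
U+E46C2: 4-byte form → F3 A4 9B 82.
U+20A4: 3-byte form → E2 82 A4.
Concatenated (16 bytes): E2 82 B2 F3 A9 BE 89 D1 A2 F3 A4 9B 82 E2 82 A4.

E2 82 B2 F3 A9 BE 89 D1 A2 F3 A4 9B 82 E2 82 A4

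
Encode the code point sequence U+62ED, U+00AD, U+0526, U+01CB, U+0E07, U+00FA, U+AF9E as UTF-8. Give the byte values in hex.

U+62ED: 3-byte form → E6 8B AD.
U+00AD: 2-byte form → C2 AD.
U+0526: 2-byte form → D4 A6.
U+01CB: 2-byte form → C7 8B.
U+0E07: 3-byte form → E0 B8 87.
U+00FA: 2-byte form → C3 BA.
U+AF9E: 3-byte form → EA BE 9E.
Concatenated (17 bytes): E6 8B AD C2 AD D4 A6 C7 8B E0 B8 87 C3 BA EA BE 9E.

E6 8B AD C2 AD D4 A6 C7 8B E0 B8 87 C3 BA EA BE 9E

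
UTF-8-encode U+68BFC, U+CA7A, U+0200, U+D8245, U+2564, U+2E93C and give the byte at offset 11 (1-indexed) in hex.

0x98

1-indexed offset 11 is 0-indexed offset 10.
U+68BFC → 4-byte form F1 A8 AF BC at offsets 0–3.
U+CA7A → 3-byte form EC A9 BA at offsets 4–6.
U+0200 → 2-byte form C8 80 at offsets 7–8.
U+D8245 → 4-byte form F3 98 89 85 at offsets 9–12.
Offset 10 falls in char 4's range; it's byte 2 of F3 98 89 85 = 0x98.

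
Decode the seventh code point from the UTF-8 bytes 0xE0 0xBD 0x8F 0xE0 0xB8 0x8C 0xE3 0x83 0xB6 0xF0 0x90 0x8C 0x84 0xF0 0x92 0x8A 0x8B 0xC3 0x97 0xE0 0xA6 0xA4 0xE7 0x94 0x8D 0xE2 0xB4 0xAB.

Offset 0: leading byte 0xE0 = 11100000 → 3-byte char #1 = E0 BD 8F.
Offset 3: leading byte 0xE0 = 11100000 → 3-byte char #2 = E0 B8 8C.
Offset 6: leading byte 0xE3 = 11100011 → 3-byte char #3 = E3 83 B6.
Offset 9: leading byte 0xF0 = 11110000 → 4-byte char #4 = F0 90 8C 84.
Offset 13: leading byte 0xF0 = 11110000 → 4-byte char #5 = F0 92 8A 8B.
Offset 17: leading byte 0xC3 = 11000011 → 2-byte char #6 = C3 97.
Offset 19: leading byte 0xE0 = 11100000 → 3-byte char #7 = E0 A6 A4.
Leading byte 0xE0 = 11100000 matches 1110xxxx → 3-byte sequence.
Byte 1: 0xE0 = 11100000, payload 0000 (4 bits).
Byte 2: 0xA6 = 10100110 (10xxxxxx ✓), payload 100110.
Byte 3: 0xA4 = 10100100 (10xxxxxx ✓), payload 100100.
Concatenate: 0000100110100100 = 0x9A4 (16 bits → U+09A4).

U+09A4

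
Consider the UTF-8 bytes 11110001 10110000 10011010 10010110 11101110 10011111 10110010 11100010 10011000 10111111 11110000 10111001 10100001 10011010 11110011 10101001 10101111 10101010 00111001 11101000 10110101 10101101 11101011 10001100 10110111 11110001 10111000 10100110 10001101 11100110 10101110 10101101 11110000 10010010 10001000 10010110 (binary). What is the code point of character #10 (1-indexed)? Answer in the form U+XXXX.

U+6BAD

Offset 0: leading byte 0xF1 = 11110001 → 4-byte char #1 = F1 B0 9A 96.
Offset 4: leading byte 0xEE = 11101110 → 3-byte char #2 = EE 9F B2.
Offset 7: leading byte 0xE2 = 11100010 → 3-byte char #3 = E2 98 BF.
Offset 10: leading byte 0xF0 = 11110000 → 4-byte char #4 = F0 B9 A1 9A.
Offset 14: leading byte 0xF3 = 11110011 → 4-byte char #5 = F3 A9 AF AA.
Offset 18: leading byte 0x39 = 00111001 → 1-byte char #6 = 39.
Offset 19: leading byte 0xE8 = 11101000 → 3-byte char #7 = E8 B5 AD.
Offset 22: leading byte 0xEB = 11101011 → 3-byte char #8 = EB 8C B7.
Offset 25: leading byte 0xF1 = 11110001 → 4-byte char #9 = F1 B8 A6 8D.
Offset 29: leading byte 0xE6 = 11100110 → 3-byte char #10 = E6 AE AD.
Leading byte 0xE6 = 11100110 matches 1110xxxx → 3-byte sequence.
Byte 1: 0xE6 = 11100110, payload 0110 (4 bits).
Byte 2: 0xAE = 10101110 (10xxxxxx ✓), payload 101110.
Byte 3: 0xAD = 10101101 (10xxxxxx ✓), payload 101101.
Concatenate: 0110101110101101 = 0x6BAD (16 bits → U+6BAD).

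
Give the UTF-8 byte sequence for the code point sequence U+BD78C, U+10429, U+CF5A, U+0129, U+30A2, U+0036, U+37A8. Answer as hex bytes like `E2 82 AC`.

F2 BD 9E 8C F0 90 90 A9 EC BD 9A C4 A9 E3 82 A2 36 E3 9E A8

U+BD78C: 4-byte form → F2 BD 9E 8C.
U+10429: 4-byte form → F0 90 90 A9.
U+CF5A: 3-byte form → EC BD 9A.
U+0129: 2-byte form → C4 A9.
U+30A2: 3-byte form → E3 82 A2.
U+0036: 1-byte form → 36.
U+37A8: 3-byte form → E3 9E A8.
Concatenated (20 bytes): F2 BD 9E 8C F0 90 90 A9 EC BD 9A C4 A9 E3 82 A2 36 E3 9E A8.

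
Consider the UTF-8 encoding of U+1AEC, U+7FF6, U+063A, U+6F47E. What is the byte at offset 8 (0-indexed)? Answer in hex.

U+1AEC → 3-byte form E1 AB AC at offsets 0–2.
U+7FF6 → 3-byte form E7 BF B6 at offsets 3–5.
U+063A → 2-byte form D8 BA at offsets 6–7.
U+6F47E → 4-byte form F1 AF 91 BE at offsets 8–11.
Offset 8 falls in char 4's range; it's byte 1 of F1 AF 91 BE = 0xF1.

0xF1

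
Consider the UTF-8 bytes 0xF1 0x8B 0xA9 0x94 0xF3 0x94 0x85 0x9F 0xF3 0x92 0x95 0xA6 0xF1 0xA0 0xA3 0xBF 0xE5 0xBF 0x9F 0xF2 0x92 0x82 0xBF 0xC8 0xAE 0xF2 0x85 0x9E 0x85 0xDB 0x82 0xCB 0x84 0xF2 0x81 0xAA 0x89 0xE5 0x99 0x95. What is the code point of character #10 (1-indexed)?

Offset 0: leading byte 0xF1 = 11110001 → 4-byte char #1 = F1 8B A9 94.
Offset 4: leading byte 0xF3 = 11110011 → 4-byte char #2 = F3 94 85 9F.
Offset 8: leading byte 0xF3 = 11110011 → 4-byte char #3 = F3 92 95 A6.
Offset 12: leading byte 0xF1 = 11110001 → 4-byte char #4 = F1 A0 A3 BF.
Offset 16: leading byte 0xE5 = 11100101 → 3-byte char #5 = E5 BF 9F.
Offset 19: leading byte 0xF2 = 11110010 → 4-byte char #6 = F2 92 82 BF.
Offset 23: leading byte 0xC8 = 11001000 → 2-byte char #7 = C8 AE.
Offset 25: leading byte 0xF2 = 11110010 → 4-byte char #8 = F2 85 9E 85.
Offset 29: leading byte 0xDB = 11011011 → 2-byte char #9 = DB 82.
Offset 31: leading byte 0xCB = 11001011 → 2-byte char #10 = CB 84.
Leading byte 0xCB = 11001011 matches 110xxxxx → 2-byte sequence.
Byte 1: 0xCB = 11001011, payload 01011 (5 bits).
Byte 2: 0x84 = 10000100 (10xxxxxx ✓), payload 000100.
Concatenate: 01011000100 = 0x2C4 (11 bits → U+02C4).

U+02C4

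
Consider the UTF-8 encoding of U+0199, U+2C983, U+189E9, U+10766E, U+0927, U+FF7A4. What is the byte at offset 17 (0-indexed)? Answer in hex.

0xF3

U+0199 → 2-byte form C6 99 at offsets 0–1.
U+2C983 → 4-byte form F0 AC A6 83 at offsets 2–5.
U+189E9 → 4-byte form F0 98 A7 A9 at offsets 6–9.
U+10766E → 4-byte form F4 87 99 AE at offsets 10–13.
U+0927 → 3-byte form E0 A4 A7 at offsets 14–16.
U+FF7A4 → 4-byte form F3 BF 9E A4 at offsets 17–20.
Offset 17 falls in char 6's range; it's byte 1 of F3 BF 9E A4 = 0xF3.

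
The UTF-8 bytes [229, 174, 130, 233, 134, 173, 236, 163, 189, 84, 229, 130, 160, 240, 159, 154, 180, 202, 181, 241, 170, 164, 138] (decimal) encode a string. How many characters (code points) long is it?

Byte at offset 0: 0xE5 = 11100101 → 3-byte char (#1). Advance 3.
Byte at offset 3: 0xE9 = 11101001 → 3-byte char (#2). Advance 3.
Byte at offset 6: 0xEC = 11101100 → 3-byte char (#3). Advance 3.
Byte at offset 9: 0x54 = 01010100 → 1-byte char (#4). Advance 1.
Byte at offset 10: 0xE5 = 11100101 → 3-byte char (#5). Advance 3.
Byte at offset 13: 0xF0 = 11110000 → 4-byte char (#6). Advance 4.
Byte at offset 17: 0xCA = 11001010 → 2-byte char (#7). Advance 2.
Byte at offset 19: 0xF1 = 11110001 → 4-byte char (#8). Advance 4.
Reached end at offset 23 after 8 code points.

8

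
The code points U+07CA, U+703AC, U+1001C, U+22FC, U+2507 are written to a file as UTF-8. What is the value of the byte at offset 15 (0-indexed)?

0x87

U+07CA → 2-byte form DF 8A at offsets 0–1.
U+703AC → 4-byte form F1 B0 8E AC at offsets 2–5.
U+1001C → 4-byte form F0 90 80 9C at offsets 6–9.
U+22FC → 3-byte form E2 8B BC at offsets 10–12.
U+2507 → 3-byte form E2 94 87 at offsets 13–15.
Offset 15 falls in char 5's range; it's byte 3 of E2 94 87 = 0x87.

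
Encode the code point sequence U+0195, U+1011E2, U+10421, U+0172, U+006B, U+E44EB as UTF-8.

C6 95 F4 81 87 A2 F0 90 90 A1 C5 B2 6B F3 A4 93 AB

U+0195: 2-byte form → C6 95.
U+1011E2: 4-byte form → F4 81 87 A2.
U+10421: 4-byte form → F0 90 90 A1.
U+0172: 2-byte form → C5 B2.
U+006B: 1-byte form → 6B.
U+E44EB: 4-byte form → F3 A4 93 AB.
Concatenated (17 bytes): C6 95 F4 81 87 A2 F0 90 90 A1 C5 B2 6B F3 A4 93 AB.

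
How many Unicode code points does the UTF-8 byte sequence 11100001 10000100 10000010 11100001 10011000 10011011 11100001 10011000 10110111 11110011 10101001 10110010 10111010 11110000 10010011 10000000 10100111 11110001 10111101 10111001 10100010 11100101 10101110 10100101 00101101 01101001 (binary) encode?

9

Byte at offset 0: 0xE1 = 11100001 → 3-byte char (#1). Advance 3.
Byte at offset 3: 0xE1 = 11100001 → 3-byte char (#2). Advance 3.
Byte at offset 6: 0xE1 = 11100001 → 3-byte char (#3). Advance 3.
Byte at offset 9: 0xF3 = 11110011 → 4-byte char (#4). Advance 4.
Byte at offset 13: 0xF0 = 11110000 → 4-byte char (#5). Advance 4.
Byte at offset 17: 0xF1 = 11110001 → 4-byte char (#6). Advance 4.
Byte at offset 21: 0xE5 = 11100101 → 3-byte char (#7). Advance 3.
Byte at offset 24: 0x2D = 00101101 → 1-byte char (#8). Advance 1.
Byte at offset 25: 0x69 = 01101001 → 1-byte char (#9). Advance 1.
Reached end at offset 26 after 9 code points.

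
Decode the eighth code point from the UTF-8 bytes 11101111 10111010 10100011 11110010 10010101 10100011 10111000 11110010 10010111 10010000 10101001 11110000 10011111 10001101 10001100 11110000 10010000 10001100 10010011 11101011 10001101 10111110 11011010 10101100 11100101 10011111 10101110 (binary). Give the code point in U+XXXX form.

Offset 0: leading byte 0xEF = 11101111 → 3-byte char #1 = EF BA A3.
Offset 3: leading byte 0xF2 = 11110010 → 4-byte char #2 = F2 95 A3 B8.
Offset 7: leading byte 0xF2 = 11110010 → 4-byte char #3 = F2 97 90 A9.
Offset 11: leading byte 0xF0 = 11110000 → 4-byte char #4 = F0 9F 8D 8C.
Offset 15: leading byte 0xF0 = 11110000 → 4-byte char #5 = F0 90 8C 93.
Offset 19: leading byte 0xEB = 11101011 → 3-byte char #6 = EB 8D BE.
Offset 22: leading byte 0xDA = 11011010 → 2-byte char #7 = DA AC.
Offset 24: leading byte 0xE5 = 11100101 → 3-byte char #8 = E5 9F AE.
Leading byte 0xE5 = 11100101 matches 1110xxxx → 3-byte sequence.
Byte 1: 0xE5 = 11100101, payload 0101 (4 bits).
Byte 2: 0x9F = 10011111 (10xxxxxx ✓), payload 011111.
Byte 3: 0xAE = 10101110 (10xxxxxx ✓), payload 101110.
Concatenate: 0101011111101110 = 0x57EE (16 bits → U+57EE).

U+57EE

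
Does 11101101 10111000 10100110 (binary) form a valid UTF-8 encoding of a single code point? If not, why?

invalid (encodes a surrogate (U+D800–U+DFFF))

Structurally a 3-byte sequence; payload = 0xDE26.
But 0xDE26 is in U+D800–U+DFFF, the surrogate range. Surrogates are not Unicode scalar values and are forbidden in UTF-8.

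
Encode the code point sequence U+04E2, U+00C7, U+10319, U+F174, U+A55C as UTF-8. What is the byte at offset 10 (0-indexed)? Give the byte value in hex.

0xB4

U+04E2 → 2-byte form D3 A2 at offsets 0–1.
U+00C7 → 2-byte form C3 87 at offsets 2–3.
U+10319 → 4-byte form F0 90 8C 99 at offsets 4–7.
U+F174 → 3-byte form EF 85 B4 at offsets 8–10.
Offset 10 falls in char 4's range; it's byte 3 of EF 85 B4 = 0xB4.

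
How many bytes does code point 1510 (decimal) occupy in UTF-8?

U+05E6 = 0x5E6. UTF-8 uses 1 byte below 0x80, 2 below 0x800, 3 below 0x10000, 4 up to 0x10FFFF. 0x5E6 is in U+0080–U+07FF → 2 bytes.

2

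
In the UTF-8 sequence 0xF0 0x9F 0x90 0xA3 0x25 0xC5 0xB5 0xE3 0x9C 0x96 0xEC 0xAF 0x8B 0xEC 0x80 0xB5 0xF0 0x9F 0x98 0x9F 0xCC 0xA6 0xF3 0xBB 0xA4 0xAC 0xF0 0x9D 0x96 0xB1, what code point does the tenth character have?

Offset 0: leading byte 0xF0 = 11110000 → 4-byte char #1 = F0 9F 90 A3.
Offset 4: leading byte 0x25 = 00100101 → 1-byte char #2 = 25.
Offset 5: leading byte 0xC5 = 11000101 → 2-byte char #3 = C5 B5.
Offset 7: leading byte 0xE3 = 11100011 → 3-byte char #4 = E3 9C 96.
Offset 10: leading byte 0xEC = 11101100 → 3-byte char #5 = EC AF 8B.
Offset 13: leading byte 0xEC = 11101100 → 3-byte char #6 = EC 80 B5.
Offset 16: leading byte 0xF0 = 11110000 → 4-byte char #7 = F0 9F 98 9F.
Offset 20: leading byte 0xCC = 11001100 → 2-byte char #8 = CC A6.
Offset 22: leading byte 0xF3 = 11110011 → 4-byte char #9 = F3 BB A4 AC.
Offset 26: leading byte 0xF0 = 11110000 → 4-byte char #10 = F0 9D 96 B1.
Leading byte 0xF0 = 11110000 matches 11110xxx → 4-byte sequence.
Byte 1: 0xF0 = 11110000, payload 000 (3 bits).
Byte 2: 0x9D = 10011101 (10xxxxxx ✓), payload 011101.
Byte 3: 0x96 = 10010110 (10xxxxxx ✓), payload 010110.
Byte 4: 0xB1 = 10110001 (10xxxxxx ✓), payload 110001.
Concatenate: 000011101010110110001 = 0x1D5B1 (21 bits → U+1D5B1).

U+1D5B1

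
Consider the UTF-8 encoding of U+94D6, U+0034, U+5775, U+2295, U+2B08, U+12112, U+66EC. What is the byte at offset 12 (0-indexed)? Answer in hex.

U+94D6 → 3-byte form E9 93 96 at offsets 0–2.
U+0034 → 1-byte form 34 at offsets 3–3.
U+5775 → 3-byte form E5 9D B5 at offsets 4–6.
U+2295 → 3-byte form E2 8A 95 at offsets 7–9.
U+2B08 → 3-byte form E2 AC 88 at offsets 10–12.
Offset 12 falls in char 5's range; it's byte 3 of E2 AC 88 = 0x88.

0x88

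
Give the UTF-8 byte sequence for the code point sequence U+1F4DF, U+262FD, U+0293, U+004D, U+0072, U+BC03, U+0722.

F0 9F 93 9F F0 A6 8B BD CA 93 4D 72 EB B0 83 DC A2

U+1F4DF: 4-byte form → F0 9F 93 9F.
U+262FD: 4-byte form → F0 A6 8B BD.
U+0293: 2-byte form → CA 93.
U+004D: 1-byte form → 4D.
U+0072: 1-byte form → 72.
U+BC03: 3-byte form → EB B0 83.
U+0722: 2-byte form → DC A2.
Concatenated (17 bytes): F0 9F 93 9F F0 A6 8B BD CA 93 4D 72 EB B0 83 DC A2.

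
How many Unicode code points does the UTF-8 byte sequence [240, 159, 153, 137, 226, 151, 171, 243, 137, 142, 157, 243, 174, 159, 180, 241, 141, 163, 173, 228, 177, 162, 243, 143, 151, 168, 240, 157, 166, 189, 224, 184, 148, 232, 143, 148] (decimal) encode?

10

Byte at offset 0: 0xF0 = 11110000 → 4-byte char (#1). Advance 4.
Byte at offset 4: 0xE2 = 11100010 → 3-byte char (#2). Advance 3.
Byte at offset 7: 0xF3 = 11110011 → 4-byte char (#3). Advance 4.
Byte at offset 11: 0xF3 = 11110011 → 4-byte char (#4). Advance 4.
Byte at offset 15: 0xF1 = 11110001 → 4-byte char (#5). Advance 4.
Byte at offset 19: 0xE4 = 11100100 → 3-byte char (#6). Advance 3.
Byte at offset 22: 0xF3 = 11110011 → 4-byte char (#7). Advance 4.
Byte at offset 26: 0xF0 = 11110000 → 4-byte char (#8). Advance 4.
Byte at offset 30: 0xE0 = 11100000 → 3-byte char (#9). Advance 3.
Byte at offset 33: 0xE8 = 11101000 → 3-byte char (#10). Advance 3.
Reached end at offset 36 after 10 code points.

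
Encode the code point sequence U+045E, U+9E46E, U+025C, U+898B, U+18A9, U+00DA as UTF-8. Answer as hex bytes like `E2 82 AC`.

D1 9E F2 9E 91 AE C9 9C E8 A6 8B E1 A2 A9 C3 9A

U+045E: 2-byte form → D1 9E.
U+9E46E: 4-byte form → F2 9E 91 AE.
U+025C: 2-byte form → C9 9C.
U+898B: 3-byte form → E8 A6 8B.
U+18A9: 3-byte form → E1 A2 A9.
U+00DA: 2-byte form → C3 9A.
Concatenated (16 bytes): D1 9E F2 9E 91 AE C9 9C E8 A6 8B E1 A2 A9 C3 9A.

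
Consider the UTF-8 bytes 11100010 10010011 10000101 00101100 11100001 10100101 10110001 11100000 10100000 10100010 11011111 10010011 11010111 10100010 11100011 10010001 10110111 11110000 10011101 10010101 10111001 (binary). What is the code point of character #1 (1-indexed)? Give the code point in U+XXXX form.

Offset 0: leading byte 0xE2 = 11100010 → 3-byte char #1 = E2 93 85.
Leading byte 0xE2 = 11100010 matches 1110xxxx → 3-byte sequence.
Byte 1: 0xE2 = 11100010, payload 0010 (4 bits).
Byte 2: 0x93 = 10010011 (10xxxxxx ✓), payload 010011.
Byte 3: 0x85 = 10000101 (10xxxxxx ✓), payload 000101.
Concatenate: 0010010011000101 = 0x24C5 (16 bits → U+24C5).

U+24C5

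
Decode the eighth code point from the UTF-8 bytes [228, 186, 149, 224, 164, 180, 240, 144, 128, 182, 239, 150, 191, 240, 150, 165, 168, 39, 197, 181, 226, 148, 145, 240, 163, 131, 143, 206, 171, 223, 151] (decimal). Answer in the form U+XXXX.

U+2511

Offset 0: leading byte 0xE4 = 11100100 → 3-byte char #1 = E4 BA 95.
Offset 3: leading byte 0xE0 = 11100000 → 3-byte char #2 = E0 A4 B4.
Offset 6: leading byte 0xF0 = 11110000 → 4-byte char #3 = F0 90 80 B6.
Offset 10: leading byte 0xEF = 11101111 → 3-byte char #4 = EF 96 BF.
Offset 13: leading byte 0xF0 = 11110000 → 4-byte char #5 = F0 96 A5 A8.
Offset 17: leading byte 0x27 = 00100111 → 1-byte char #6 = 27.
Offset 18: leading byte 0xC5 = 11000101 → 2-byte char #7 = C5 B5.
Offset 20: leading byte 0xE2 = 11100010 → 3-byte char #8 = E2 94 91.
Leading byte 0xE2 = 11100010 matches 1110xxxx → 3-byte sequence.
Byte 1: 0xE2 = 11100010, payload 0010 (4 bits).
Byte 2: 0x94 = 10010100 (10xxxxxx ✓), payload 010100.
Byte 3: 0x91 = 10010001 (10xxxxxx ✓), payload 010001.
Concatenate: 0010010100010001 = 0x2511 (16 bits → U+2511).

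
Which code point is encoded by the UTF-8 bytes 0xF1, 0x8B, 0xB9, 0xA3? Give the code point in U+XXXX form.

U+4BE63

Leading byte 0xF1 = 11110001 matches 11110xxx → 4-byte sequence.
Byte 1: 0xF1 = 11110001, payload 001 (3 bits).
Byte 2: 0x8B = 10001011 (10xxxxxx ✓), payload 001011.
Byte 3: 0xB9 = 10111001 (10xxxxxx ✓), payload 111001.
Byte 4: 0xA3 = 10100011 (10xxxxxx ✓), payload 100011.
Concatenate: 001001011111001100011 = 0x4BE63 (21 bits → U+4BE63).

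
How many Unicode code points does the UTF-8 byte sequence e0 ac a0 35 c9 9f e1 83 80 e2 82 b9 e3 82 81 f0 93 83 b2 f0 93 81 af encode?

8

Byte at offset 0: 0xE0 = 11100000 → 3-byte char (#1). Advance 3.
Byte at offset 3: 0x35 = 00110101 → 1-byte char (#2). Advance 1.
Byte at offset 4: 0xC9 = 11001001 → 2-byte char (#3). Advance 2.
Byte at offset 6: 0xE1 = 11100001 → 3-byte char (#4). Advance 3.
Byte at offset 9: 0xE2 = 11100010 → 3-byte char (#5). Advance 3.
Byte at offset 12: 0xE3 = 11100011 → 3-byte char (#6). Advance 3.
Byte at offset 15: 0xF0 = 11110000 → 4-byte char (#7). Advance 4.
Byte at offset 19: 0xF0 = 11110000 → 4-byte char (#8). Advance 4.
Reached end at offset 23 after 8 code points.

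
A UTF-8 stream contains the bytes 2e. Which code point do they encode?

U+002E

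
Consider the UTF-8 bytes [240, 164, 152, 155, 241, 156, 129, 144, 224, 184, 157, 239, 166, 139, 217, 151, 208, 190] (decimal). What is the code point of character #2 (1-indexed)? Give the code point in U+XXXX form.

U+5C050

Offset 0: leading byte 0xF0 = 11110000 → 4-byte char #1 = F0 A4 98 9B.
Offset 4: leading byte 0xF1 = 11110001 → 4-byte char #2 = F1 9C 81 90.
Leading byte 0xF1 = 11110001 matches 11110xxx → 4-byte sequence.
Byte 1: 0xF1 = 11110001, payload 001 (3 bits).
Byte 2: 0x9C = 10011100 (10xxxxxx ✓), payload 011100.
Byte 3: 0x81 = 10000001 (10xxxxxx ✓), payload 000001.
Byte 4: 0x90 = 10010000 (10xxxxxx ✓), payload 010000.
Concatenate: 001011100000001010000 = 0x5C050 (21 bits → U+5C050).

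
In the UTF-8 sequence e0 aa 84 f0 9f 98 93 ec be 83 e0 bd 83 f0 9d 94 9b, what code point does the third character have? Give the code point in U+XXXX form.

Offset 0: leading byte 0xE0 = 11100000 → 3-byte char #1 = E0 AA 84.
Offset 3: leading byte 0xF0 = 11110000 → 4-byte char #2 = F0 9F 98 93.
Offset 7: leading byte 0xEC = 11101100 → 3-byte char #3 = EC BE 83.
Leading byte 0xEC = 11101100 matches 1110xxxx → 3-byte sequence.
Byte 1: 0xEC = 11101100, payload 1100 (4 bits).
Byte 2: 0xBE = 10111110 (10xxxxxx ✓), payload 111110.
Byte 3: 0x83 = 10000011 (10xxxxxx ✓), payload 000011.
Concatenate: 1100111110000011 = 0xCF83 (16 bits → U+CF83).

U+CF83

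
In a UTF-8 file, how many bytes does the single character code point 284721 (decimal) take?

4

U+45831 = 0x45831. UTF-8 uses 1 byte below 0x80, 2 below 0x800, 3 below 0x10000, 4 up to 0x10FFFF. 0x45831 is in U+10000–U+10FFFF → 4 bytes.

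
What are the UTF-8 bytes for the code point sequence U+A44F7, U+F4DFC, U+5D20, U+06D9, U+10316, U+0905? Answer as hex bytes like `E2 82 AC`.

F2 A4 93 B7 F3 B4 B7 BC E5 B4 A0 DB 99 F0 90 8C 96 E0 A4 85

U+A44F7: 4-byte form → F2 A4 93 B7.
U+F4DFC: 4-byte form → F3 B4 B7 BC.
U+5D20: 3-byte form → E5 B4 A0.
U+06D9: 2-byte form → DB 99.
U+10316: 4-byte form → F0 90 8C 96.
U+0905: 3-byte form → E0 A4 85.
Concatenated (20 bytes): F2 A4 93 B7 F3 B4 B7 BC E5 B4 A0 DB 99 F0 90 8C 96 E0 A4 85.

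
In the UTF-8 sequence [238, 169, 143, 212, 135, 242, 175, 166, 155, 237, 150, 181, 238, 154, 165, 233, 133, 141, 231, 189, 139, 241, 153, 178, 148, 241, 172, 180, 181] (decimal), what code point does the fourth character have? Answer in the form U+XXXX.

U+D5B5

Offset 0: leading byte 0xEE = 11101110 → 3-byte char #1 = EE A9 8F.
Offset 3: leading byte 0xD4 = 11010100 → 2-byte char #2 = D4 87.
Offset 5: leading byte 0xF2 = 11110010 → 4-byte char #3 = F2 AF A6 9B.
Offset 9: leading byte 0xED = 11101101 → 3-byte char #4 = ED 96 B5.
Leading byte 0xED = 11101101 matches 1110xxxx → 3-byte sequence.
Byte 1: 0xED = 11101101, payload 1101 (4 bits).
Byte 2: 0x96 = 10010110 (10xxxxxx ✓), payload 010110.
Byte 3: 0xB5 = 10110101 (10xxxxxx ✓), payload 110101.
Concatenate: 1101010110110101 = 0xD5B5 (16 bits → U+D5B5).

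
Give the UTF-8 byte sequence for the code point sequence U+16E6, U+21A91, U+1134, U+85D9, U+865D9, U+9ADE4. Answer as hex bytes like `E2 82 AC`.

E1 9B A6 F0 A1 AA 91 E1 84 B4 E8 97 99 F2 86 97 99 F2 9A B7 A4

U+16E6: 3-byte form → E1 9B A6.
U+21A91: 4-byte form → F0 A1 AA 91.
U+1134: 3-byte form → E1 84 B4.
U+85D9: 3-byte form → E8 97 99.
U+865D9: 4-byte form → F2 86 97 99.
U+9ADE4: 4-byte form → F2 9A B7 A4.
Concatenated (21 bytes): E1 9B A6 F0 A1 AA 91 E1 84 B4 E8 97 99 F2 86 97 99 F2 9A B7 A4.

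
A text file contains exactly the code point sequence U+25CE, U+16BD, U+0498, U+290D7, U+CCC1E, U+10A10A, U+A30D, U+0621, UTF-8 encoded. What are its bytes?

U+25CE: 3-byte form → E2 97 8E.
U+16BD: 3-byte form → E1 9A BD.
U+0498: 2-byte form → D2 98.
U+290D7: 4-byte form → F0 A9 83 97.
U+CCC1E: 4-byte form → F3 8C B0 9E.
U+10A10A: 4-byte form → F4 8A 84 8A.
U+A30D: 3-byte form → EA 8C 8D.
U+0621: 2-byte form → D8 A1.
Concatenated (25 bytes): E2 97 8E E1 9A BD D2 98 F0 A9 83 97 F3 8C B0 9E F4 8A 84 8A EA 8C 8D D8 A1.

E2 97 8E E1 9A BD D2 98 F0 A9 83 97 F3 8C B0 9E F4 8A 84 8A EA 8C 8D D8 A1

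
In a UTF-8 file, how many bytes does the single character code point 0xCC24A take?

U+CC24A = 0xCC24A. UTF-8 uses 1 byte below 0x80, 2 below 0x800, 3 below 0x10000, 4 up to 0x10FFFF. 0xCC24A is in U+10000–U+10FFFF → 4 bytes.

4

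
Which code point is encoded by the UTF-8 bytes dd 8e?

Leading byte 0xDD = 11011101 matches 110xxxxx → 2-byte sequence.
Byte 1: 0xDD = 11011101, payload 11101 (5 bits).
Byte 2: 0x8E = 10001110 (10xxxxxx ✓), payload 001110.
Concatenate: 11101001110 = 0x74E (11 bits → U+074E).

U+074E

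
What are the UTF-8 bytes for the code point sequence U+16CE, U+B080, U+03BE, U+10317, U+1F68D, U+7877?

E1 9B 8E EB 82 80 CE BE F0 90 8C 97 F0 9F 9A 8D E7 A1 B7

U+16CE: 3-byte form → E1 9B 8E.
U+B080: 3-byte form → EB 82 80.
U+03BE: 2-byte form → CE BE.
U+10317: 4-byte form → F0 90 8C 97.
U+1F68D: 4-byte form → F0 9F 9A 8D.
U+7877: 3-byte form → E7 A1 B7.
Concatenated (19 bytes): E1 9B 8E EB 82 80 CE BE F0 90 8C 97 F0 9F 9A 8D E7 A1 B7.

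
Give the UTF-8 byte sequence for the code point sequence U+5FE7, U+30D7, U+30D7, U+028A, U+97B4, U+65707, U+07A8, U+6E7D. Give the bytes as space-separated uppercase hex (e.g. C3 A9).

U+5FE7: 3-byte form → E5 BF A7.
U+30D7: 3-byte form → E3 83 97.
U+30D7: 3-byte form → E3 83 97.
U+028A: 2-byte form → CA 8A.
U+97B4: 3-byte form → E9 9E B4.
U+65707: 4-byte form → F1 A5 9C 87.
U+07A8: 2-byte form → DE A8.
U+6E7D: 3-byte form → E6 B9 BD.
Concatenated (23 bytes): E5 BF A7 E3 83 97 E3 83 97 CA 8A E9 9E B4 F1 A5 9C 87 DE A8 E6 B9 BD.

E5 BF A7 E3 83 97 E3 83 97 CA 8A E9 9E B4 F1 A5 9C 87 DE A8 E6 B9 BD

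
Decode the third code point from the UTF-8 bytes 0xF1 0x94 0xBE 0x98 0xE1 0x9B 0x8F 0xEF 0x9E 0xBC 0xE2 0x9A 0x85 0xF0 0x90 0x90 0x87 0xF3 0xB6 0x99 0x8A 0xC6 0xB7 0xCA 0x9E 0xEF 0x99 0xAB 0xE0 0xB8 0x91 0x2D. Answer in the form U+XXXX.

Offset 0: leading byte 0xF1 = 11110001 → 4-byte char #1 = F1 94 BE 98.
Offset 4: leading byte 0xE1 = 11100001 → 3-byte char #2 = E1 9B 8F.
Offset 7: leading byte 0xEF = 11101111 → 3-byte char #3 = EF 9E BC.
Leading byte 0xEF = 11101111 matches 1110xxxx → 3-byte sequence.
Byte 1: 0xEF = 11101111, payload 1111 (4 bits).
Byte 2: 0x9E = 10011110 (10xxxxxx ✓), payload 011110.
Byte 3: 0xBC = 10111100 (10xxxxxx ✓), payload 111100.
Concatenate: 1111011110111100 = 0xF7BC (16 bits → U+F7BC).

U+F7BC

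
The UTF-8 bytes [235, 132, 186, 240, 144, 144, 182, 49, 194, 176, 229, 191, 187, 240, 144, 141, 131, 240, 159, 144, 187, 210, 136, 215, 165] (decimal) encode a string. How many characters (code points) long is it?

9

Byte at offset 0: 0xEB = 11101011 → 3-byte char (#1). Advance 3.
Byte at offset 3: 0xF0 = 11110000 → 4-byte char (#2). Advance 4.
Byte at offset 7: 0x31 = 00110001 → 1-byte char (#3). Advance 1.
Byte at offset 8: 0xC2 = 11000010 → 2-byte char (#4). Advance 2.
Byte at offset 10: 0xE5 = 11100101 → 3-byte char (#5). Advance 3.
Byte at offset 13: 0xF0 = 11110000 → 4-byte char (#6). Advance 4.
Byte at offset 17: 0xF0 = 11110000 → 4-byte char (#7). Advance 4.
Byte at offset 21: 0xD2 = 11010010 → 2-byte char (#8). Advance 2.
Byte at offset 23: 0xD7 = 11010111 → 2-byte char (#9). Advance 2.
Reached end at offset 25 after 9 code points.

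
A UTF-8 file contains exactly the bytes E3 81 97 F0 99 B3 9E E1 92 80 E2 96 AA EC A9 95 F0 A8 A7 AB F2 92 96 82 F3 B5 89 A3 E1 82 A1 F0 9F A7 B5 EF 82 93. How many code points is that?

Byte at offset 0: 0xE3 = 11100011 → 3-byte char (#1). Advance 3.
Byte at offset 3: 0xF0 = 11110000 → 4-byte char (#2). Advance 4.
Byte at offset 7: 0xE1 = 11100001 → 3-byte char (#3). Advance 3.
Byte at offset 10: 0xE2 = 11100010 → 3-byte char (#4). Advance 3.
Byte at offset 13: 0xEC = 11101100 → 3-byte char (#5). Advance 3.
Byte at offset 16: 0xF0 = 11110000 → 4-byte char (#6). Advance 4.
Byte at offset 20: 0xF2 = 11110010 → 4-byte char (#7). Advance 4.
Byte at offset 24: 0xF3 = 11110011 → 4-byte char (#8). Advance 4.
Byte at offset 28: 0xE1 = 11100001 → 3-byte char (#9). Advance 3.
Byte at offset 31: 0xF0 = 11110000 → 4-byte char (#10). Advance 4.
Byte at offset 35: 0xEF = 11101111 → 3-byte char (#11). Advance 3.
Reached end at offset 38 after 11 code points.

11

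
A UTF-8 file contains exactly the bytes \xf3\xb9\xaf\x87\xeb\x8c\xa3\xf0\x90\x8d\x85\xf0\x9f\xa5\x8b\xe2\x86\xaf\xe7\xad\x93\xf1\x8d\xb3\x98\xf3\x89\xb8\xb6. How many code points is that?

Byte at offset 0: 0xF3 = 11110011 → 4-byte char (#1). Advance 4.
Byte at offset 4: 0xEB = 11101011 → 3-byte char (#2). Advance 3.
Byte at offset 7: 0xF0 = 11110000 → 4-byte char (#3). Advance 4.
Byte at offset 11: 0xF0 = 11110000 → 4-byte char (#4). Advance 4.
Byte at offset 15: 0xE2 = 11100010 → 3-byte char (#5). Advance 3.
Byte at offset 18: 0xE7 = 11100111 → 3-byte char (#6). Advance 3.
Byte at offset 21: 0xF1 = 11110001 → 4-byte char (#7). Advance 4.
Byte at offset 25: 0xF3 = 11110011 → 4-byte char (#8). Advance 4.
Reached end at offset 29 after 8 code points.

8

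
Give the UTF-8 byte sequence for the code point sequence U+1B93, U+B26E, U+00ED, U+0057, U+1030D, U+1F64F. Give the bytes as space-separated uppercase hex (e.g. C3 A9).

U+1B93: 3-byte form → E1 AE 93.
U+B26E: 3-byte form → EB 89 AE.
U+00ED: 2-byte form → C3 AD.
U+0057: 1-byte form → 57.
U+1030D: 4-byte form → F0 90 8C 8D.
U+1F64F: 4-byte form → F0 9F 99 8F.
Concatenated (17 bytes): E1 AE 93 EB 89 AE C3 AD 57 F0 90 8C 8D F0 9F 99 8F.

E1 AE 93 EB 89 AE C3 AD 57 F0 90 8C 8D F0 9F 99 8F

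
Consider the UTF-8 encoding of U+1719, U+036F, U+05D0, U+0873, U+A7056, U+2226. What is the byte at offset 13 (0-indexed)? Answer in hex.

0x96

U+1719 → 3-byte form E1 9C 99 at offsets 0–2.
U+036F → 2-byte form CD AF at offsets 3–4.
U+05D0 → 2-byte form D7 90 at offsets 5–6.
U+0873 → 3-byte form E0 A1 B3 at offsets 7–9.
U+A7056 → 4-byte form F2 A7 81 96 at offsets 10–13.
Offset 13 falls in char 5's range; it's byte 4 of F2 A7 81 96 = 0x96.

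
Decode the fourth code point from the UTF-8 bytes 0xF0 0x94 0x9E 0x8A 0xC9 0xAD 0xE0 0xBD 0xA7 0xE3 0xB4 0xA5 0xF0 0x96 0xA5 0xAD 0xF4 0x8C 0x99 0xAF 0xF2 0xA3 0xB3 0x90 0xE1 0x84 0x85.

U+3D25

Offset 0: leading byte 0xF0 = 11110000 → 4-byte char #1 = F0 94 9E 8A.
Offset 4: leading byte 0xC9 = 11001001 → 2-byte char #2 = C9 AD.
Offset 6: leading byte 0xE0 = 11100000 → 3-byte char #3 = E0 BD A7.
Offset 9: leading byte 0xE3 = 11100011 → 3-byte char #4 = E3 B4 A5.
Leading byte 0xE3 = 11100011 matches 1110xxxx → 3-byte sequence.
Byte 1: 0xE3 = 11100011, payload 0011 (4 bits).
Byte 2: 0xB4 = 10110100 (10xxxxxx ✓), payload 110100.
Byte 3: 0xA5 = 10100101 (10xxxxxx ✓), payload 100101.
Concatenate: 0011110100100101 = 0x3D25 (16 bits → U+3D25).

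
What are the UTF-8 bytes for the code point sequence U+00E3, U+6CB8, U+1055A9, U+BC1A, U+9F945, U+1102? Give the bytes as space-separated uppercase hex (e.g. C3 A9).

C3 A3 E6 B2 B8 F4 85 96 A9 EB B0 9A F2 9F A5 85 E1 84 82

U+00E3: 2-byte form → C3 A3.
U+6CB8: 3-byte form → E6 B2 B8.
U+1055A9: 4-byte form → F4 85 96 A9.
U+BC1A: 3-byte form → EB B0 9A.
U+9F945: 4-byte form → F2 9F A5 85.
U+1102: 3-byte form → E1 84 82.
Concatenated (19 bytes): C3 A3 E6 B2 B8 F4 85 96 A9 EB B0 9A F2 9F A5 85 E1 84 82.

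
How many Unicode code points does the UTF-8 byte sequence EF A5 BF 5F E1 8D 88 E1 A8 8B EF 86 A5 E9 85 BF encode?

6

Byte at offset 0: 0xEF = 11101111 → 3-byte char (#1). Advance 3.
Byte at offset 3: 0x5F = 01011111 → 1-byte char (#2). Advance 1.
Byte at offset 4: 0xE1 = 11100001 → 3-byte char (#3). Advance 3.
Byte at offset 7: 0xE1 = 11100001 → 3-byte char (#4). Advance 3.
Byte at offset 10: 0xEF = 11101111 → 3-byte char (#5). Advance 3.
Byte at offset 13: 0xE9 = 11101001 → 3-byte char (#6). Advance 3.
Reached end at offset 16 after 6 code points.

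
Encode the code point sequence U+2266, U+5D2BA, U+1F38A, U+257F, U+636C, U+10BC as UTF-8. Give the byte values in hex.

E2 89 A6 F1 9D 8A BA F0 9F 8E 8A E2 95 BF E6 8D AC E1 82 BC

U+2266: 3-byte form → E2 89 A6.
U+5D2BA: 4-byte form → F1 9D 8A BA.
U+1F38A: 4-byte form → F0 9F 8E 8A.
U+257F: 3-byte form → E2 95 BF.
U+636C: 3-byte form → E6 8D AC.
U+10BC: 3-byte form → E1 82 BC.
Concatenated (20 bytes): E2 89 A6 F1 9D 8A BA F0 9F 8E 8A E2 95 BF E6 8D AC E1 82 BC.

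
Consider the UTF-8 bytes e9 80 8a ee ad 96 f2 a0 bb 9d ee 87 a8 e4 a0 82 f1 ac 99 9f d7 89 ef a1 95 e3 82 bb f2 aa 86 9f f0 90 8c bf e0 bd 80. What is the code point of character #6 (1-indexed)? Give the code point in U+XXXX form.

Offset 0: leading byte 0xE9 = 11101001 → 3-byte char #1 = E9 80 8A.
Offset 3: leading byte 0xEE = 11101110 → 3-byte char #2 = EE AD 96.
Offset 6: leading byte 0xF2 = 11110010 → 4-byte char #3 = F2 A0 BB 9D.
Offset 10: leading byte 0xEE = 11101110 → 3-byte char #4 = EE 87 A8.
Offset 13: leading byte 0xE4 = 11100100 → 3-byte char #5 = E4 A0 82.
Offset 16: leading byte 0xF1 = 11110001 → 4-byte char #6 = F1 AC 99 9F.
Leading byte 0xF1 = 11110001 matches 11110xxx → 4-byte sequence.
Byte 1: 0xF1 = 11110001, payload 001 (3 bits).
Byte 2: 0xAC = 10101100 (10xxxxxx ✓), payload 101100.
Byte 3: 0x99 = 10011001 (10xxxxxx ✓), payload 011001.
Byte 4: 0x9F = 10011111 (10xxxxxx ✓), payload 011111.
Concatenate: 001101100011001011111 = 0x6C65F (21 bits → U+6C65F).

U+6C65F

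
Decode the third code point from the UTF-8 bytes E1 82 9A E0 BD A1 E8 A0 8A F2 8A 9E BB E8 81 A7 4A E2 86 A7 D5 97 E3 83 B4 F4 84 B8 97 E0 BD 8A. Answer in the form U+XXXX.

U+880A

Offset 0: leading byte 0xE1 = 11100001 → 3-byte char #1 = E1 82 9A.
Offset 3: leading byte 0xE0 = 11100000 → 3-byte char #2 = E0 BD A1.
Offset 6: leading byte 0xE8 = 11101000 → 3-byte char #3 = E8 A0 8A.
Leading byte 0xE8 = 11101000 matches 1110xxxx → 3-byte sequence.
Byte 1: 0xE8 = 11101000, payload 1000 (4 bits).
Byte 2: 0xA0 = 10100000 (10xxxxxx ✓), payload 100000.
Byte 3: 0x8A = 10001010 (10xxxxxx ✓), payload 001010.
Concatenate: 1000100000001010 = 0x880A (16 bits → U+880A).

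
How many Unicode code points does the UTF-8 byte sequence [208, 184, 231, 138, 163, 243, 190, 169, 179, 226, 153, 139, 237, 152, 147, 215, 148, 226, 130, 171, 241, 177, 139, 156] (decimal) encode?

Byte at offset 0: 0xD0 = 11010000 → 2-byte char (#1). Advance 2.
Byte at offset 2: 0xE7 = 11100111 → 3-byte char (#2). Advance 3.
Byte at offset 5: 0xF3 = 11110011 → 4-byte char (#3). Advance 4.
Byte at offset 9: 0xE2 = 11100010 → 3-byte char (#4). Advance 3.
Byte at offset 12: 0xED = 11101101 → 3-byte char (#5). Advance 3.
Byte at offset 15: 0xD7 = 11010111 → 2-byte char (#6). Advance 2.
Byte at offset 17: 0xE2 = 11100010 → 3-byte char (#7). Advance 3.
Byte at offset 20: 0xF1 = 11110001 → 4-byte char (#8). Advance 4.
Reached end at offset 24 after 8 code points.

8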